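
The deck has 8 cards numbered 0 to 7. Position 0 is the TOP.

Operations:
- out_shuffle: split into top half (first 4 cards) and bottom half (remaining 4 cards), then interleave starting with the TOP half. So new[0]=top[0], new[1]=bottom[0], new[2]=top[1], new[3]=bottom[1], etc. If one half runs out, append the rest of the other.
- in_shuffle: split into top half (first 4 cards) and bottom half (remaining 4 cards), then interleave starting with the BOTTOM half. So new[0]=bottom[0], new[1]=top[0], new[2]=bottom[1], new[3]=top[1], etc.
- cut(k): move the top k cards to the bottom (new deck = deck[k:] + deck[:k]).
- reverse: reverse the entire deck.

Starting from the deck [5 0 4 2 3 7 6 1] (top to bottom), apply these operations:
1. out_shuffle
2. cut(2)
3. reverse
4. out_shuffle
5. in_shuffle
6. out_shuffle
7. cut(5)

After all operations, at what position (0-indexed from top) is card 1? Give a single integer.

After op 1 (out_shuffle): [5 3 0 7 4 6 2 1]
After op 2 (cut(2)): [0 7 4 6 2 1 5 3]
After op 3 (reverse): [3 5 1 2 6 4 7 0]
After op 4 (out_shuffle): [3 6 5 4 1 7 2 0]
After op 5 (in_shuffle): [1 3 7 6 2 5 0 4]
After op 6 (out_shuffle): [1 2 3 5 7 0 6 4]
After op 7 (cut(5)): [0 6 4 1 2 3 5 7]
Card 1 is at position 3.

Answer: 3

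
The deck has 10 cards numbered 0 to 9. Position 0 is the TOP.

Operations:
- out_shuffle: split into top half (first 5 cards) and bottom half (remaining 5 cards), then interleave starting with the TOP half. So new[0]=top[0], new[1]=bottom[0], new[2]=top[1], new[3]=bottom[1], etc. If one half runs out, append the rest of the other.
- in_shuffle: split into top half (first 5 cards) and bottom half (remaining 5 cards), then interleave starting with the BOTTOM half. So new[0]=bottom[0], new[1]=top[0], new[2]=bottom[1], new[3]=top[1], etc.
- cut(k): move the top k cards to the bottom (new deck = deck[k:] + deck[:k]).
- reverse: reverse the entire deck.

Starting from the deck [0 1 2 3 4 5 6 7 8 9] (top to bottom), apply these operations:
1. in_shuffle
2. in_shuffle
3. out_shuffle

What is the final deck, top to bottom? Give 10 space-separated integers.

Answer: 2 6 5 9 8 1 0 4 3 7

Derivation:
After op 1 (in_shuffle): [5 0 6 1 7 2 8 3 9 4]
After op 2 (in_shuffle): [2 5 8 0 3 6 9 1 4 7]
After op 3 (out_shuffle): [2 6 5 9 8 1 0 4 3 7]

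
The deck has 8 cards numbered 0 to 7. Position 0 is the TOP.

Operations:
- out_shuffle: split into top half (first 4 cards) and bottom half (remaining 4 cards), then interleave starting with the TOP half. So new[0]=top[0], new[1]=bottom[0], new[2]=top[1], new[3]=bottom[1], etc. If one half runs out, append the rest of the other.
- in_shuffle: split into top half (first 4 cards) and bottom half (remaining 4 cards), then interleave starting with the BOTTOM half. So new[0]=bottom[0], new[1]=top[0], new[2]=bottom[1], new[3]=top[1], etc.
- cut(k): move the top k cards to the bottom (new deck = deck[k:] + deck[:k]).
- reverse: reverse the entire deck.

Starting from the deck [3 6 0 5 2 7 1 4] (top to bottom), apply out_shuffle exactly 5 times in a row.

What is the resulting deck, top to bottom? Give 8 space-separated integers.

After op 1 (out_shuffle): [3 2 6 7 0 1 5 4]
After op 2 (out_shuffle): [3 0 2 1 6 5 7 4]
After op 3 (out_shuffle): [3 6 0 5 2 7 1 4]
After op 4 (out_shuffle): [3 2 6 7 0 1 5 4]
After op 5 (out_shuffle): [3 0 2 1 6 5 7 4]

Answer: 3 0 2 1 6 5 7 4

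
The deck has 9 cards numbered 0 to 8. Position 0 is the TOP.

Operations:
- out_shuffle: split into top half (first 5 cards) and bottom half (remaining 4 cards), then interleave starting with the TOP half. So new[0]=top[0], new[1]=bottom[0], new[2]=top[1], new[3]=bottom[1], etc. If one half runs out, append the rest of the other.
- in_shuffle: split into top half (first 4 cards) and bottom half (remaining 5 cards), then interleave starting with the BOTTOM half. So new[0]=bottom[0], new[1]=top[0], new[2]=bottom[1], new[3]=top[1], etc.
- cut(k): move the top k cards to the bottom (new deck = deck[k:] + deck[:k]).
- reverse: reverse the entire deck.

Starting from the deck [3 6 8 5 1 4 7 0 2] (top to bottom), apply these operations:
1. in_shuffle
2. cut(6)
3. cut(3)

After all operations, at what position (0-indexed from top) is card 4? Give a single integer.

Answer: 2

Derivation:
After op 1 (in_shuffle): [1 3 4 6 7 8 0 5 2]
After op 2 (cut(6)): [0 5 2 1 3 4 6 7 8]
After op 3 (cut(3)): [1 3 4 6 7 8 0 5 2]
Card 4 is at position 2.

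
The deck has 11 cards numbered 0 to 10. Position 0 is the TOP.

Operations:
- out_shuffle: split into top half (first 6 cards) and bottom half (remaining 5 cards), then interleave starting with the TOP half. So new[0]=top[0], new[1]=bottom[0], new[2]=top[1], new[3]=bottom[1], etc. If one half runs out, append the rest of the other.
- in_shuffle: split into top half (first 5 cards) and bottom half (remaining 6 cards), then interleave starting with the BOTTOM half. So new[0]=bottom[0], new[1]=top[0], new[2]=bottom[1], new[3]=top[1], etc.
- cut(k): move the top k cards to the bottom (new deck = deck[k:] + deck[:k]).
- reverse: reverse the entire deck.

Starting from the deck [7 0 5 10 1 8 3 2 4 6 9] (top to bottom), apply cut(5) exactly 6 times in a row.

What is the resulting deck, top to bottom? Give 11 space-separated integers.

After op 1 (cut(5)): [8 3 2 4 6 9 7 0 5 10 1]
After op 2 (cut(5)): [9 7 0 5 10 1 8 3 2 4 6]
After op 3 (cut(5)): [1 8 3 2 4 6 9 7 0 5 10]
After op 4 (cut(5)): [6 9 7 0 5 10 1 8 3 2 4]
After op 5 (cut(5)): [10 1 8 3 2 4 6 9 7 0 5]
After op 6 (cut(5)): [4 6 9 7 0 5 10 1 8 3 2]

Answer: 4 6 9 7 0 5 10 1 8 3 2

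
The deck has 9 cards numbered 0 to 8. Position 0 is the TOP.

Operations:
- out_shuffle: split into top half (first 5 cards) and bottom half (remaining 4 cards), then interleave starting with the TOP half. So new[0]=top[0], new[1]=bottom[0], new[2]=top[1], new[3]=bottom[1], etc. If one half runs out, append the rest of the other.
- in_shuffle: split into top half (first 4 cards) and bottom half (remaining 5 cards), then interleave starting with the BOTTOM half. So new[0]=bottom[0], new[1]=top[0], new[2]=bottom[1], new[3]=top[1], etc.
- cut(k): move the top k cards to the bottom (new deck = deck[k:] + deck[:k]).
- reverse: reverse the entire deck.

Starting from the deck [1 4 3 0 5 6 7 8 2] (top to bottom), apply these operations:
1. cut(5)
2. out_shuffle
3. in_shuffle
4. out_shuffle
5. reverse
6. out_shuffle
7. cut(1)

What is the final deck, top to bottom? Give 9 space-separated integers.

Answer: 5 1 6 4 7 3 8 0 2

Derivation:
After op 1 (cut(5)): [6 7 8 2 1 4 3 0 5]
After op 2 (out_shuffle): [6 4 7 3 8 0 2 5 1]
After op 3 (in_shuffle): [8 6 0 4 2 7 5 3 1]
After op 4 (out_shuffle): [8 7 6 5 0 3 4 1 2]
After op 5 (reverse): [2 1 4 3 0 5 6 7 8]
After op 6 (out_shuffle): [2 5 1 6 4 7 3 8 0]
After op 7 (cut(1)): [5 1 6 4 7 3 8 0 2]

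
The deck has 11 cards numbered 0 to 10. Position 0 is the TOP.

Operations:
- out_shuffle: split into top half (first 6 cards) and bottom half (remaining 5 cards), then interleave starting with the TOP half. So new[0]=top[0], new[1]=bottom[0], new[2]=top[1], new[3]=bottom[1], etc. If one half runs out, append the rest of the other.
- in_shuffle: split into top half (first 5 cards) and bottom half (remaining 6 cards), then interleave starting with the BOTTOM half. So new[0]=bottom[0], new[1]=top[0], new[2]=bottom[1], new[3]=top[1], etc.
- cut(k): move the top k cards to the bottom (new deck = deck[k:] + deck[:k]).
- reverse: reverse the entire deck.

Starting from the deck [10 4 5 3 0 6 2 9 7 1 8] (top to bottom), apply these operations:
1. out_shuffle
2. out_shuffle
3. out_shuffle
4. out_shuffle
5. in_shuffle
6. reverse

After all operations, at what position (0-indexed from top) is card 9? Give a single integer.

Answer: 5

Derivation:
After op 1 (out_shuffle): [10 2 4 9 5 7 3 1 0 8 6]
After op 2 (out_shuffle): [10 3 2 1 4 0 9 8 5 6 7]
After op 3 (out_shuffle): [10 9 3 8 2 5 1 6 4 7 0]
After op 4 (out_shuffle): [10 1 9 6 3 4 8 7 2 0 5]
After op 5 (in_shuffle): [4 10 8 1 7 9 2 6 0 3 5]
After op 6 (reverse): [5 3 0 6 2 9 7 1 8 10 4]
Card 9 is at position 5.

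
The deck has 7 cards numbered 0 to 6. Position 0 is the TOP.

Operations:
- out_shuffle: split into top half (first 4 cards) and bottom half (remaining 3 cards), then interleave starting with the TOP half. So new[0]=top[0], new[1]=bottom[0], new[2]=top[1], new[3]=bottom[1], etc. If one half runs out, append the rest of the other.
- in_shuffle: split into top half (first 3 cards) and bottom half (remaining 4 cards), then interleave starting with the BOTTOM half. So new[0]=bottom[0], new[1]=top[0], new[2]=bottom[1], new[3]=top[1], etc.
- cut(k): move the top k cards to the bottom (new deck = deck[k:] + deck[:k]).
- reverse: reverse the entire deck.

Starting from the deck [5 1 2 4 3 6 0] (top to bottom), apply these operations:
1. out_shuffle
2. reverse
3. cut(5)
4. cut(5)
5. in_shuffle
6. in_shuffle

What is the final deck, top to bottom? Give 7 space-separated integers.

After op 1 (out_shuffle): [5 3 1 6 2 0 4]
After op 2 (reverse): [4 0 2 6 1 3 5]
After op 3 (cut(5)): [3 5 4 0 2 6 1]
After op 4 (cut(5)): [6 1 3 5 4 0 2]
After op 5 (in_shuffle): [5 6 4 1 0 3 2]
After op 6 (in_shuffle): [1 5 0 6 3 4 2]

Answer: 1 5 0 6 3 4 2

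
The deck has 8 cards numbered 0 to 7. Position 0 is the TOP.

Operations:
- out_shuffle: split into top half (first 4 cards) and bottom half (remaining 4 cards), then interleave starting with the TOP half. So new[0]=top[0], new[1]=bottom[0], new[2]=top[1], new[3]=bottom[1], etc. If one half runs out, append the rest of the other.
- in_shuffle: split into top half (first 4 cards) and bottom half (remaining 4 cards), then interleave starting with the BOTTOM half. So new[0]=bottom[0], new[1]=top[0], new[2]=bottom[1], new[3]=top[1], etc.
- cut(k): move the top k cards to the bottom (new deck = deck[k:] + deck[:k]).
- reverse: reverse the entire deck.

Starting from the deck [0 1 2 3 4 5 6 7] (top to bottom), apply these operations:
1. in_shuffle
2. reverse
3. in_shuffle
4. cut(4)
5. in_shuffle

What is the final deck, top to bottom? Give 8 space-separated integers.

Answer: 1 0 3 2 5 4 7 6

Derivation:
After op 1 (in_shuffle): [4 0 5 1 6 2 7 3]
After op 2 (reverse): [3 7 2 6 1 5 0 4]
After op 3 (in_shuffle): [1 3 5 7 0 2 4 6]
After op 4 (cut(4)): [0 2 4 6 1 3 5 7]
After op 5 (in_shuffle): [1 0 3 2 5 4 7 6]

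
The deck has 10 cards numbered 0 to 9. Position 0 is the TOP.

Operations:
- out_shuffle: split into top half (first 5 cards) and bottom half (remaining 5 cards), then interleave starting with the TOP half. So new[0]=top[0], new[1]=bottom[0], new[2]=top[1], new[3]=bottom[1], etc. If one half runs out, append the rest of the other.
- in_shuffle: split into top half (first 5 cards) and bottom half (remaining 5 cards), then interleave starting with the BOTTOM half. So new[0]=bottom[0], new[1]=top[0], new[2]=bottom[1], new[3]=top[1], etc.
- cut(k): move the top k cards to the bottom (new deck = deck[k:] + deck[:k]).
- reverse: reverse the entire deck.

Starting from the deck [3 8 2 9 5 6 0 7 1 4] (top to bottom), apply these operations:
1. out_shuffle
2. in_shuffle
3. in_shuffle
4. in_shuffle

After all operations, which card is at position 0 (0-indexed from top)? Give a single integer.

Answer: 9

Derivation:
After op 1 (out_shuffle): [3 6 8 0 2 7 9 1 5 4]
After op 2 (in_shuffle): [7 3 9 6 1 8 5 0 4 2]
After op 3 (in_shuffle): [8 7 5 3 0 9 4 6 2 1]
After op 4 (in_shuffle): [9 8 4 7 6 5 2 3 1 0]
Position 0: card 9.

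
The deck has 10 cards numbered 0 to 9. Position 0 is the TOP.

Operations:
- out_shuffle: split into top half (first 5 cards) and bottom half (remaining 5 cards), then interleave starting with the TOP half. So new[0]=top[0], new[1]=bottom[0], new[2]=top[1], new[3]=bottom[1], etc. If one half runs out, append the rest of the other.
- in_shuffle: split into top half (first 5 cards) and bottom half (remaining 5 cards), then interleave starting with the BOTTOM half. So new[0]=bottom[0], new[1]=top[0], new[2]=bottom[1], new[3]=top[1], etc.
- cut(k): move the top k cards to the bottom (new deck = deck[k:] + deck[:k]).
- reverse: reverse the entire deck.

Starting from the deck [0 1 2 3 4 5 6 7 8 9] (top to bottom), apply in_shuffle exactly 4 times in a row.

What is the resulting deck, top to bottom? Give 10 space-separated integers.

After op 1 (in_shuffle): [5 0 6 1 7 2 8 3 9 4]
After op 2 (in_shuffle): [2 5 8 0 3 6 9 1 4 7]
After op 3 (in_shuffle): [6 2 9 5 1 8 4 0 7 3]
After op 4 (in_shuffle): [8 6 4 2 0 9 7 5 3 1]

Answer: 8 6 4 2 0 9 7 5 3 1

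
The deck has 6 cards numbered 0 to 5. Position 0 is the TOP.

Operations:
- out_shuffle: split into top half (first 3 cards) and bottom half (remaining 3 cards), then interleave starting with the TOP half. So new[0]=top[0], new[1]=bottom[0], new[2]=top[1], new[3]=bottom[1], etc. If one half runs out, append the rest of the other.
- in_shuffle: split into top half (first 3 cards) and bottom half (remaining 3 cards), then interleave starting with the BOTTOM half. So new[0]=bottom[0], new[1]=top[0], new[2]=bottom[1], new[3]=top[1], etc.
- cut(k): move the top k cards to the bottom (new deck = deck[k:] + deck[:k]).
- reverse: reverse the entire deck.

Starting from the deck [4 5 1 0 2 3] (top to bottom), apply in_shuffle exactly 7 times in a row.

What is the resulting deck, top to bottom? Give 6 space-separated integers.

After op 1 (in_shuffle): [0 4 2 5 3 1]
After op 2 (in_shuffle): [5 0 3 4 1 2]
After op 3 (in_shuffle): [4 5 1 0 2 3]
After op 4 (in_shuffle): [0 4 2 5 3 1]
After op 5 (in_shuffle): [5 0 3 4 1 2]
After op 6 (in_shuffle): [4 5 1 0 2 3]
After op 7 (in_shuffle): [0 4 2 5 3 1]

Answer: 0 4 2 5 3 1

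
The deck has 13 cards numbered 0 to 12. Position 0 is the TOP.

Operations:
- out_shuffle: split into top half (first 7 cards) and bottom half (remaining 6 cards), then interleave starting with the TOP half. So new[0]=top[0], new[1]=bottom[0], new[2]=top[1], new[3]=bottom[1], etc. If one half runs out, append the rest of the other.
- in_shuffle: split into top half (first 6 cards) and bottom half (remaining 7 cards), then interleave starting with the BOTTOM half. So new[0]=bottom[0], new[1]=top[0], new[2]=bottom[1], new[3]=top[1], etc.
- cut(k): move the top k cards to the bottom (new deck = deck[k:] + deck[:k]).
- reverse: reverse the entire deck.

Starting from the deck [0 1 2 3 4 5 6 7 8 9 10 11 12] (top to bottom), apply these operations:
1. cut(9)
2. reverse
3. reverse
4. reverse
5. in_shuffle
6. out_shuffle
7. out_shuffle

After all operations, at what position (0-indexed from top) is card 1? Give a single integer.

After op 1 (cut(9)): [9 10 11 12 0 1 2 3 4 5 6 7 8]
After op 2 (reverse): [8 7 6 5 4 3 2 1 0 12 11 10 9]
After op 3 (reverse): [9 10 11 12 0 1 2 3 4 5 6 7 8]
After op 4 (reverse): [8 7 6 5 4 3 2 1 0 12 11 10 9]
After op 5 (in_shuffle): [2 8 1 7 0 6 12 5 11 4 10 3 9]
After op 6 (out_shuffle): [2 5 8 11 1 4 7 10 0 3 6 9 12]
After op 7 (out_shuffle): [2 10 5 0 8 3 11 6 1 9 4 12 7]
Card 1 is at position 8.

Answer: 8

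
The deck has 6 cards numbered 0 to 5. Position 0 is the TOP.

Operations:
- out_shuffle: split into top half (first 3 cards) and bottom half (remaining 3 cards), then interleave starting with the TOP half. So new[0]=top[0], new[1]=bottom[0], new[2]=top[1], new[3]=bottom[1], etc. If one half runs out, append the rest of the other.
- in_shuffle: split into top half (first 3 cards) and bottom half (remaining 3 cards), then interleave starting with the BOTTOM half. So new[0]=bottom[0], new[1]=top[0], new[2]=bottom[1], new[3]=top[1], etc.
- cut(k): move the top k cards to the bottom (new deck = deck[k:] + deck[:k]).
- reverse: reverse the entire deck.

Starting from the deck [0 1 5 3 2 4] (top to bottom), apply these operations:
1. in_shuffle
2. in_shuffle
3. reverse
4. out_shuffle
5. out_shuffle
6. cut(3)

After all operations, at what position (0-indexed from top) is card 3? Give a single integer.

Answer: 4

Derivation:
After op 1 (in_shuffle): [3 0 2 1 4 5]
After op 2 (in_shuffle): [1 3 4 0 5 2]
After op 3 (reverse): [2 5 0 4 3 1]
After op 4 (out_shuffle): [2 4 5 3 0 1]
After op 5 (out_shuffle): [2 3 4 0 5 1]
After op 6 (cut(3)): [0 5 1 2 3 4]
Card 3 is at position 4.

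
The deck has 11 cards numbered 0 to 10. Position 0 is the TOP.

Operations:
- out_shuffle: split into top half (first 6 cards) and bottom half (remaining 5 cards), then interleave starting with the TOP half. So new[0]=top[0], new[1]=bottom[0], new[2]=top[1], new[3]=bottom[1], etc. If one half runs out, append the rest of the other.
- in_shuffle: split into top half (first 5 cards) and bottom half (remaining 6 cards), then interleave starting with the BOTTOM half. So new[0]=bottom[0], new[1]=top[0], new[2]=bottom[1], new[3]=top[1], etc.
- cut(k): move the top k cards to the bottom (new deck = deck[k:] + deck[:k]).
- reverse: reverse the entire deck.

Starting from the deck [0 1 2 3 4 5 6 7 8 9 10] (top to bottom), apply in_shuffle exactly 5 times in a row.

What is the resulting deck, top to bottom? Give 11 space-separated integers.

Answer: 9 8 7 6 5 4 3 2 1 0 10

Derivation:
After op 1 (in_shuffle): [5 0 6 1 7 2 8 3 9 4 10]
After op 2 (in_shuffle): [2 5 8 0 3 6 9 1 4 7 10]
After op 3 (in_shuffle): [6 2 9 5 1 8 4 0 7 3 10]
After op 4 (in_shuffle): [8 6 4 2 0 9 7 5 3 1 10]
After op 5 (in_shuffle): [9 8 7 6 5 4 3 2 1 0 10]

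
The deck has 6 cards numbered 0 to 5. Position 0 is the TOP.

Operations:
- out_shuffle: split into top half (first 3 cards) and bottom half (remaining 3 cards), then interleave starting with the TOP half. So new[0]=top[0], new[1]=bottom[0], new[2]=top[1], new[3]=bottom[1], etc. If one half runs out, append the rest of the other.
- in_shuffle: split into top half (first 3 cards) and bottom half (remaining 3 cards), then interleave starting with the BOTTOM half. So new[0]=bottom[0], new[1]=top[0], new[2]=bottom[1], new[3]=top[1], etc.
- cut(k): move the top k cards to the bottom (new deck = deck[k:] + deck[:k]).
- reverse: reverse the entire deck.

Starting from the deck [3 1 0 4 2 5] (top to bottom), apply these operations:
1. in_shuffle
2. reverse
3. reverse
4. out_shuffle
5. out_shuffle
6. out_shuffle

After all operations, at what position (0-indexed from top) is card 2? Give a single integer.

Answer: 1

Derivation:
After op 1 (in_shuffle): [4 3 2 1 5 0]
After op 2 (reverse): [0 5 1 2 3 4]
After op 3 (reverse): [4 3 2 1 5 0]
After op 4 (out_shuffle): [4 1 3 5 2 0]
After op 5 (out_shuffle): [4 5 1 2 3 0]
After op 6 (out_shuffle): [4 2 5 3 1 0]
Card 2 is at position 1.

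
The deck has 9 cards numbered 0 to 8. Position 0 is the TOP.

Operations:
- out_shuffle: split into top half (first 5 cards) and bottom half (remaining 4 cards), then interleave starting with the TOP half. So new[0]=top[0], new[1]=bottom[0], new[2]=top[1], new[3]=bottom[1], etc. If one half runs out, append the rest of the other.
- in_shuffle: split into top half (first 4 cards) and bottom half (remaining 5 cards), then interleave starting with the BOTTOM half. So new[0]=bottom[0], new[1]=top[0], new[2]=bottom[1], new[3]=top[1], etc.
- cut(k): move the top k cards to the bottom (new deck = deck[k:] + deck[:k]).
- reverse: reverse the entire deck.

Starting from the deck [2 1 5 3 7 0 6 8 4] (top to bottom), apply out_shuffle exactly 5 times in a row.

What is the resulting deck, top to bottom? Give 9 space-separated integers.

After op 1 (out_shuffle): [2 0 1 6 5 8 3 4 7]
After op 2 (out_shuffle): [2 8 0 3 1 4 6 7 5]
After op 3 (out_shuffle): [2 4 8 6 0 7 3 5 1]
After op 4 (out_shuffle): [2 7 4 3 8 5 6 1 0]
After op 5 (out_shuffle): [2 5 7 6 4 1 3 0 8]

Answer: 2 5 7 6 4 1 3 0 8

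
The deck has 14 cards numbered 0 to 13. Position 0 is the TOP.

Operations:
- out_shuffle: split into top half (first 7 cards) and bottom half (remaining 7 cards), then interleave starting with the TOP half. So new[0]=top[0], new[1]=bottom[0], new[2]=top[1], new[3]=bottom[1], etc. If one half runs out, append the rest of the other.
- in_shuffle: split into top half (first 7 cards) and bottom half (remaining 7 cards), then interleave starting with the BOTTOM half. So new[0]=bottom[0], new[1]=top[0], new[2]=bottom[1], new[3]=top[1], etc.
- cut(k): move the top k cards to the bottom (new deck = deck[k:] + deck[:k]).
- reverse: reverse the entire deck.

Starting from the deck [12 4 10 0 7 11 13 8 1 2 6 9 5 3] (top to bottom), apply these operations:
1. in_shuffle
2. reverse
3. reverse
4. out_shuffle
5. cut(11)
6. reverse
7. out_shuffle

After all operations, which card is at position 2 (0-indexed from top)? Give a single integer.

After op 1 (in_shuffle): [8 12 1 4 2 10 6 0 9 7 5 11 3 13]
After op 2 (reverse): [13 3 11 5 7 9 0 6 10 2 4 1 12 8]
After op 3 (reverse): [8 12 1 4 2 10 6 0 9 7 5 11 3 13]
After op 4 (out_shuffle): [8 0 12 9 1 7 4 5 2 11 10 3 6 13]
After op 5 (cut(11)): [3 6 13 8 0 12 9 1 7 4 5 2 11 10]
After op 6 (reverse): [10 11 2 5 4 7 1 9 12 0 8 13 6 3]
After op 7 (out_shuffle): [10 9 11 12 2 0 5 8 4 13 7 6 1 3]
Position 2: card 11.

Answer: 11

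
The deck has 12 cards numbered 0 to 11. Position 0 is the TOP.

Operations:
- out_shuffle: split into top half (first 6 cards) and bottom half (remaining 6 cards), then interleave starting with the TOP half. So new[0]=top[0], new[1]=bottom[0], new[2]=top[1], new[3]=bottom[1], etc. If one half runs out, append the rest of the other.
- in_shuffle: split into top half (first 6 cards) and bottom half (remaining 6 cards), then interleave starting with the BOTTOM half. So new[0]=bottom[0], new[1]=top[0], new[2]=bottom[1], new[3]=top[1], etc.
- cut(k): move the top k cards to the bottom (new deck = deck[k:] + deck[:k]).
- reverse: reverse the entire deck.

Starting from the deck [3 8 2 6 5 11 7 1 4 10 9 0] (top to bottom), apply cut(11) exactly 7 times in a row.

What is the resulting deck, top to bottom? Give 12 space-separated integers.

After op 1 (cut(11)): [0 3 8 2 6 5 11 7 1 4 10 9]
After op 2 (cut(11)): [9 0 3 8 2 6 5 11 7 1 4 10]
After op 3 (cut(11)): [10 9 0 3 8 2 6 5 11 7 1 4]
After op 4 (cut(11)): [4 10 9 0 3 8 2 6 5 11 7 1]
After op 5 (cut(11)): [1 4 10 9 0 3 8 2 6 5 11 7]
After op 6 (cut(11)): [7 1 4 10 9 0 3 8 2 6 5 11]
After op 7 (cut(11)): [11 7 1 4 10 9 0 3 8 2 6 5]

Answer: 11 7 1 4 10 9 0 3 8 2 6 5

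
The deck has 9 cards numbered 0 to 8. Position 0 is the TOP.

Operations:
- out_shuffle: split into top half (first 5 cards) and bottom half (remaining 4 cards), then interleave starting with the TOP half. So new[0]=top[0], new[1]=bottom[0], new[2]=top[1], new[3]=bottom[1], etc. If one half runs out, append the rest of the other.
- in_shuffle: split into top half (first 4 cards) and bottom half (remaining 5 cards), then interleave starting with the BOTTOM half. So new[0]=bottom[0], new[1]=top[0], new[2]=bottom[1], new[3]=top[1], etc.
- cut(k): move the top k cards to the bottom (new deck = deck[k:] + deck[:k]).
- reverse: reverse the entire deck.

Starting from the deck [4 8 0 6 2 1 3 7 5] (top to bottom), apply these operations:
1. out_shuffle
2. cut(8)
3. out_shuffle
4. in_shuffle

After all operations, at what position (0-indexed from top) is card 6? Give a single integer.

Answer: 2

Derivation:
After op 1 (out_shuffle): [4 1 8 3 0 7 6 5 2]
After op 2 (cut(8)): [2 4 1 8 3 0 7 6 5]
After op 3 (out_shuffle): [2 0 4 7 1 6 8 5 3]
After op 4 (in_shuffle): [1 2 6 0 8 4 5 7 3]
Card 6 is at position 2.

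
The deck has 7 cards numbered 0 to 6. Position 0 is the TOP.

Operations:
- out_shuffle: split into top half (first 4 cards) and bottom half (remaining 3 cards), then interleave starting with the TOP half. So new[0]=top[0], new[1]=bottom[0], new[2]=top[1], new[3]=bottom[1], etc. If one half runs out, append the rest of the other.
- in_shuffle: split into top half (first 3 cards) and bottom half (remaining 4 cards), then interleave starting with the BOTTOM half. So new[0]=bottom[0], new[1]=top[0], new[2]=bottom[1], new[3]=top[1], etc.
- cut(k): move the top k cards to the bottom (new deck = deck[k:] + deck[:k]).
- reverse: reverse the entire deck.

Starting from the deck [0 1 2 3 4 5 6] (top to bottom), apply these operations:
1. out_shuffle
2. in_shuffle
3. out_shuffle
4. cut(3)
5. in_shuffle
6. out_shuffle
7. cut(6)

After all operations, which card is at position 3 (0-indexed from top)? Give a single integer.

Answer: 1

Derivation:
After op 1 (out_shuffle): [0 4 1 5 2 6 3]
After op 2 (in_shuffle): [5 0 2 4 6 1 3]
After op 3 (out_shuffle): [5 6 0 1 2 3 4]
After op 4 (cut(3)): [1 2 3 4 5 6 0]
After op 5 (in_shuffle): [4 1 5 2 6 3 0]
After op 6 (out_shuffle): [4 6 1 3 5 0 2]
After op 7 (cut(6)): [2 4 6 1 3 5 0]
Position 3: card 1.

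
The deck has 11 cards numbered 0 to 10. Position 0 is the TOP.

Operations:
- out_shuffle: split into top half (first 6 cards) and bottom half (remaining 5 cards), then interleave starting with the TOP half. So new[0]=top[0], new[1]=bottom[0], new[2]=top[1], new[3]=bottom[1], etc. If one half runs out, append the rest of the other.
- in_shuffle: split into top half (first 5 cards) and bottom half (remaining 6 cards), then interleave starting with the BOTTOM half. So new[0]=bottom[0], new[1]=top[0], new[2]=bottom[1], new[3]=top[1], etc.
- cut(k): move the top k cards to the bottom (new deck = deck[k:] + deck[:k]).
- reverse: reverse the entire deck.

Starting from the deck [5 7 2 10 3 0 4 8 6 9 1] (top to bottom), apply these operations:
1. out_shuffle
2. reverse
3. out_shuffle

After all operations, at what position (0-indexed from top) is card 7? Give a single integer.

After op 1 (out_shuffle): [5 4 7 8 2 6 10 9 3 1 0]
After op 2 (reverse): [0 1 3 9 10 6 2 8 7 4 5]
After op 3 (out_shuffle): [0 2 1 8 3 7 9 4 10 5 6]
Card 7 is at position 5.

Answer: 5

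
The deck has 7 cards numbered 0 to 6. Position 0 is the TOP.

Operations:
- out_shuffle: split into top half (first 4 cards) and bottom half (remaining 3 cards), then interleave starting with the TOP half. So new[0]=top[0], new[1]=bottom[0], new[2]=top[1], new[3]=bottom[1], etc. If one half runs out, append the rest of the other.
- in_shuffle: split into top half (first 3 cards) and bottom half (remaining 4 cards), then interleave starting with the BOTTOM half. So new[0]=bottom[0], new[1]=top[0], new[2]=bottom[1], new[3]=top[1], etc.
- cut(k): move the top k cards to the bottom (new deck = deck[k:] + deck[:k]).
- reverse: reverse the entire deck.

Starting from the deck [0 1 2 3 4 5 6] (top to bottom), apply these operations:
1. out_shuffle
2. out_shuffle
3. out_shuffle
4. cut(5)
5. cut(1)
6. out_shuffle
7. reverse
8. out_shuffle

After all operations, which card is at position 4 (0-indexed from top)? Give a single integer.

Answer: 1

Derivation:
After op 1 (out_shuffle): [0 4 1 5 2 6 3]
After op 2 (out_shuffle): [0 2 4 6 1 3 5]
After op 3 (out_shuffle): [0 1 2 3 4 5 6]
After op 4 (cut(5)): [5 6 0 1 2 3 4]
After op 5 (cut(1)): [6 0 1 2 3 4 5]
After op 6 (out_shuffle): [6 3 0 4 1 5 2]
After op 7 (reverse): [2 5 1 4 0 3 6]
After op 8 (out_shuffle): [2 0 5 3 1 6 4]
Position 4: card 1.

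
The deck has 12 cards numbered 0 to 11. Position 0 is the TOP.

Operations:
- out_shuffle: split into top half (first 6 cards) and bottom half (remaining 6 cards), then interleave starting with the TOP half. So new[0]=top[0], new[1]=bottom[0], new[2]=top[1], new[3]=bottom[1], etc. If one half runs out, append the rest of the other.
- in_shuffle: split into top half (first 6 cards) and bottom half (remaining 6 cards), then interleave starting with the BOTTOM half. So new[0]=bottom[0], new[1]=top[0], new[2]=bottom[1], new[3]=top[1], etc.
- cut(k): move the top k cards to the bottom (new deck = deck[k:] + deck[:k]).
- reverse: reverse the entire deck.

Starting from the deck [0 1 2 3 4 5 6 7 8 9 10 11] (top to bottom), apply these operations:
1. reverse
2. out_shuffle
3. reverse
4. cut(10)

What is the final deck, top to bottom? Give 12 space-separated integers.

Answer: 5 11 0 6 1 7 2 8 3 9 4 10

Derivation:
After op 1 (reverse): [11 10 9 8 7 6 5 4 3 2 1 0]
After op 2 (out_shuffle): [11 5 10 4 9 3 8 2 7 1 6 0]
After op 3 (reverse): [0 6 1 7 2 8 3 9 4 10 5 11]
After op 4 (cut(10)): [5 11 0 6 1 7 2 8 3 9 4 10]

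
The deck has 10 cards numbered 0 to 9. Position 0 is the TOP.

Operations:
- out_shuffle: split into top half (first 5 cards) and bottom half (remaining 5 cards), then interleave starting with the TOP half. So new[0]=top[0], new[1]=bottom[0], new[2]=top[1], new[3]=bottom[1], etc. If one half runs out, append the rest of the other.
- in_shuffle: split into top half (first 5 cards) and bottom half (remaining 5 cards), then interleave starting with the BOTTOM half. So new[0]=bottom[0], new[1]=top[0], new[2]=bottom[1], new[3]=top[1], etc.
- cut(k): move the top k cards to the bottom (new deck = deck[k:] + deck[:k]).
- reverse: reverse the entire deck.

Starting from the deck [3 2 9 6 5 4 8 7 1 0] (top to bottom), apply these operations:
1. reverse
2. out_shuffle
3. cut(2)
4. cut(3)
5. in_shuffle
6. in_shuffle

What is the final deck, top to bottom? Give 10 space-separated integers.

Answer: 2 0 6 9 4 5 7 8 3 1

Derivation:
After op 1 (reverse): [0 1 7 8 4 5 6 9 2 3]
After op 2 (out_shuffle): [0 5 1 6 7 9 8 2 4 3]
After op 3 (cut(2)): [1 6 7 9 8 2 4 3 0 5]
After op 4 (cut(3)): [9 8 2 4 3 0 5 1 6 7]
After op 5 (in_shuffle): [0 9 5 8 1 2 6 4 7 3]
After op 6 (in_shuffle): [2 0 6 9 4 5 7 8 3 1]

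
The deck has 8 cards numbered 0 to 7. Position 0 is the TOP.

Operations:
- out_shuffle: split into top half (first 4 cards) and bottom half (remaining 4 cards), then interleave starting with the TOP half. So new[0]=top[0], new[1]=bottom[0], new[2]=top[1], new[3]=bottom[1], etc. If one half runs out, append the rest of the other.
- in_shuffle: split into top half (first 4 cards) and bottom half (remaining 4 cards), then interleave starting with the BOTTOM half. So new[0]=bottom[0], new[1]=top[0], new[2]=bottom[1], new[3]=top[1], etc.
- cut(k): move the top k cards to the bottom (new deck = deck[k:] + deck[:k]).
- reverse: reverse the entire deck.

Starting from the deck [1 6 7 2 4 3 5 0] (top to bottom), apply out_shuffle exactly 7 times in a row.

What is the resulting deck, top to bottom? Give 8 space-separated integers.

Answer: 1 4 6 3 7 5 2 0

Derivation:
After op 1 (out_shuffle): [1 4 6 3 7 5 2 0]
After op 2 (out_shuffle): [1 7 4 5 6 2 3 0]
After op 3 (out_shuffle): [1 6 7 2 4 3 5 0]
After op 4 (out_shuffle): [1 4 6 3 7 5 2 0]
After op 5 (out_shuffle): [1 7 4 5 6 2 3 0]
After op 6 (out_shuffle): [1 6 7 2 4 3 5 0]
After op 7 (out_shuffle): [1 4 6 3 7 5 2 0]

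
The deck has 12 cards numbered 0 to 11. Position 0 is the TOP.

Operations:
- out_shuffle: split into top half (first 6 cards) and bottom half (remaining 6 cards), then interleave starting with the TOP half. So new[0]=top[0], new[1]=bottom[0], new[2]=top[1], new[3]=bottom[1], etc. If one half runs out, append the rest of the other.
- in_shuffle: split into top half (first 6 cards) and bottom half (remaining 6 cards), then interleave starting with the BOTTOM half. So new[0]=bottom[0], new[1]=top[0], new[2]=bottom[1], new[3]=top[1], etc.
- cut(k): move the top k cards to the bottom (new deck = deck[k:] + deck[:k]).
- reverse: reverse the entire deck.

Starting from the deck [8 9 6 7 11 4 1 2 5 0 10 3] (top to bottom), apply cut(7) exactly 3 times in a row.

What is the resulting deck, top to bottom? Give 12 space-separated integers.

After op 1 (cut(7)): [2 5 0 10 3 8 9 6 7 11 4 1]
After op 2 (cut(7)): [6 7 11 4 1 2 5 0 10 3 8 9]
After op 3 (cut(7)): [0 10 3 8 9 6 7 11 4 1 2 5]

Answer: 0 10 3 8 9 6 7 11 4 1 2 5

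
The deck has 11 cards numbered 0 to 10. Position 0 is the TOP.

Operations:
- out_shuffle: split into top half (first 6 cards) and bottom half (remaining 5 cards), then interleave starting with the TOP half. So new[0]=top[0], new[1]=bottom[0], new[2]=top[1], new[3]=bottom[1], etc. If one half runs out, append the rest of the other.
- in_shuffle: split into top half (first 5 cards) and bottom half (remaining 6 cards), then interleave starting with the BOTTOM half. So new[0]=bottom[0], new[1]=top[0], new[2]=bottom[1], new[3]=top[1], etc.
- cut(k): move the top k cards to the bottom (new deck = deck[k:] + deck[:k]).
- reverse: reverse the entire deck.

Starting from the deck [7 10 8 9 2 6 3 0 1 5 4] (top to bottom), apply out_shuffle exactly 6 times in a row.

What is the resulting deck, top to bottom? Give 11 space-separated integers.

After op 1 (out_shuffle): [7 3 10 0 8 1 9 5 2 4 6]
After op 2 (out_shuffle): [7 9 3 5 10 2 0 4 8 6 1]
After op 3 (out_shuffle): [7 0 9 4 3 8 5 6 10 1 2]
After op 4 (out_shuffle): [7 5 0 6 9 10 4 1 3 2 8]
After op 5 (out_shuffle): [7 4 5 1 0 3 6 2 9 8 10]
After op 6 (out_shuffle): [7 6 4 2 5 9 1 8 0 10 3]

Answer: 7 6 4 2 5 9 1 8 0 10 3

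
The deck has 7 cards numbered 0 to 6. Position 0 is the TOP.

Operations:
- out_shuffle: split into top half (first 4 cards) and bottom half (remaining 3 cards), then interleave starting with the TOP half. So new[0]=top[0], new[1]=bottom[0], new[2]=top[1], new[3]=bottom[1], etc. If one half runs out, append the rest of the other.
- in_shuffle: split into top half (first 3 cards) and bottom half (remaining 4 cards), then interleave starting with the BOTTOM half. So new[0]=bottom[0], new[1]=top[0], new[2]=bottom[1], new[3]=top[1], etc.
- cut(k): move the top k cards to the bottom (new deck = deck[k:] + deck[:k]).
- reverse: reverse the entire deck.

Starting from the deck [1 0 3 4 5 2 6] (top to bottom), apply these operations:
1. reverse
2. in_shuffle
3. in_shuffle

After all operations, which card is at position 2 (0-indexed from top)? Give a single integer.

After op 1 (reverse): [6 2 5 4 3 0 1]
After op 2 (in_shuffle): [4 6 3 2 0 5 1]
After op 3 (in_shuffle): [2 4 0 6 5 3 1]
Position 2: card 0.

Answer: 0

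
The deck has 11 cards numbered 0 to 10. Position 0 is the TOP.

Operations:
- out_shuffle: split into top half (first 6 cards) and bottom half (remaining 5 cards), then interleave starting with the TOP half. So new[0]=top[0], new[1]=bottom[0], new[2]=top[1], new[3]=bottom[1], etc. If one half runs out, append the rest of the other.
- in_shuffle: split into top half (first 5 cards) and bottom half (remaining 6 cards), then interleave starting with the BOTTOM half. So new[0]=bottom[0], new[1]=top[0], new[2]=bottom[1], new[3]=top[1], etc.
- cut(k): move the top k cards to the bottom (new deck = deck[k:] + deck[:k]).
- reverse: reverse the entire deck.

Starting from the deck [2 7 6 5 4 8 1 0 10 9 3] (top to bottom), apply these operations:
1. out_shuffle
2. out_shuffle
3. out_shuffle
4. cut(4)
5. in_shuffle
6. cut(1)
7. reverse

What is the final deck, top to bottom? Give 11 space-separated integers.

After op 1 (out_shuffle): [2 1 7 0 6 10 5 9 4 3 8]
After op 2 (out_shuffle): [2 5 1 9 7 4 0 3 6 8 10]
After op 3 (out_shuffle): [2 0 5 3 1 6 9 8 7 10 4]
After op 4 (cut(4)): [1 6 9 8 7 10 4 2 0 5 3]
After op 5 (in_shuffle): [10 1 4 6 2 9 0 8 5 7 3]
After op 6 (cut(1)): [1 4 6 2 9 0 8 5 7 3 10]
After op 7 (reverse): [10 3 7 5 8 0 9 2 6 4 1]

Answer: 10 3 7 5 8 0 9 2 6 4 1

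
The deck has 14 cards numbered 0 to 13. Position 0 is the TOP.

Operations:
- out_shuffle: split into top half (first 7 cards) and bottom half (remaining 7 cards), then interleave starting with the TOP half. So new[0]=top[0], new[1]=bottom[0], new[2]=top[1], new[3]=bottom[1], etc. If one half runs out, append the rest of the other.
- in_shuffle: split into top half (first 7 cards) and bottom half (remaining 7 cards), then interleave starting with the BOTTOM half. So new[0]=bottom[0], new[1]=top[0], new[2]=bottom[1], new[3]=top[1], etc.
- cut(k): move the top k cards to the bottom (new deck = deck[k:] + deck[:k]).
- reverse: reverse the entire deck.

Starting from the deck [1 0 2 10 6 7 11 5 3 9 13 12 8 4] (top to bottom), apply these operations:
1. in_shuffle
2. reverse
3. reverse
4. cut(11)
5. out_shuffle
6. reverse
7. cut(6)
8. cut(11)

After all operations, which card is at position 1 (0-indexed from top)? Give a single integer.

Answer: 12

Derivation:
After op 1 (in_shuffle): [5 1 3 0 9 2 13 10 12 6 8 7 4 11]
After op 2 (reverse): [11 4 7 8 6 12 10 13 2 9 0 3 1 5]
After op 3 (reverse): [5 1 3 0 9 2 13 10 12 6 8 7 4 11]
After op 4 (cut(11)): [7 4 11 5 1 3 0 9 2 13 10 12 6 8]
After op 5 (out_shuffle): [7 9 4 2 11 13 5 10 1 12 3 6 0 8]
After op 6 (reverse): [8 0 6 3 12 1 10 5 13 11 2 4 9 7]
After op 7 (cut(6)): [10 5 13 11 2 4 9 7 8 0 6 3 12 1]
After op 8 (cut(11)): [3 12 1 10 5 13 11 2 4 9 7 8 0 6]
Position 1: card 12.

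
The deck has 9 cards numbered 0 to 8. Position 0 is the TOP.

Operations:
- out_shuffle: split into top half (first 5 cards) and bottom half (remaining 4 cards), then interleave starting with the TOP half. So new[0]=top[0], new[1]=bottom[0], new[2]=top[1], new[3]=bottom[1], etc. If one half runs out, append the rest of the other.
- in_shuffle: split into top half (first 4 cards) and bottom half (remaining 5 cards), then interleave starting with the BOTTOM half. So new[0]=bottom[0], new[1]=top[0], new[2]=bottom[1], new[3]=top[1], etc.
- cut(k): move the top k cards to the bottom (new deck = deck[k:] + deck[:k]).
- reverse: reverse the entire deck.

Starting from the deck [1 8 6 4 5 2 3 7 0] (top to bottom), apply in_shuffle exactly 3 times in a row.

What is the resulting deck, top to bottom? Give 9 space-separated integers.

After op 1 (in_shuffle): [5 1 2 8 3 6 7 4 0]
After op 2 (in_shuffle): [3 5 6 1 7 2 4 8 0]
After op 3 (in_shuffle): [7 3 2 5 4 6 8 1 0]

Answer: 7 3 2 5 4 6 8 1 0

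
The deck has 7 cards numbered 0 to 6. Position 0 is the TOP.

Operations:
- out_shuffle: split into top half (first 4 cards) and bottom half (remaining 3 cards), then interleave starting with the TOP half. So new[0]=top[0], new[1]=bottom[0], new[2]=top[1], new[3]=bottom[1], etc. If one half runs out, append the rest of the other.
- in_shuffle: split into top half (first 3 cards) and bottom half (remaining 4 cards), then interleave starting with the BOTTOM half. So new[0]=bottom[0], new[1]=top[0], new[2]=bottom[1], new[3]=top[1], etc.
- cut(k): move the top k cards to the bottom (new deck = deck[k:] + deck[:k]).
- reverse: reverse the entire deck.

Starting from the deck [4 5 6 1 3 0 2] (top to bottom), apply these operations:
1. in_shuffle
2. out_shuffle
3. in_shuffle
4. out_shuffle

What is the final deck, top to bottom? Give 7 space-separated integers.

Answer: 6 2 1 4 3 5 0

Derivation:
After op 1 (in_shuffle): [1 4 3 5 0 6 2]
After op 2 (out_shuffle): [1 0 4 6 3 2 5]
After op 3 (in_shuffle): [6 1 3 0 2 4 5]
After op 4 (out_shuffle): [6 2 1 4 3 5 0]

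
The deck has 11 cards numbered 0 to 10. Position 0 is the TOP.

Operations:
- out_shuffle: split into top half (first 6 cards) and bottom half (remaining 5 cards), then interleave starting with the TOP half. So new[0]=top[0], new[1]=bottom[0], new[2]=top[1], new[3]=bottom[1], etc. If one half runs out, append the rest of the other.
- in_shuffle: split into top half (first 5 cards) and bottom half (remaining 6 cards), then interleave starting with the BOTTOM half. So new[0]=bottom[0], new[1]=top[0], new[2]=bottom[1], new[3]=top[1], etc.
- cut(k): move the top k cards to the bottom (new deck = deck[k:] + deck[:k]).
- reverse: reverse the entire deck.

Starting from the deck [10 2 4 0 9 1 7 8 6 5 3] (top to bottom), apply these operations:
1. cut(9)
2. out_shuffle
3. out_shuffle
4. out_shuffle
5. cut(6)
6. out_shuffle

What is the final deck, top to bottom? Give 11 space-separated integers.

Answer: 8 1 0 2 3 6 7 9 4 10 5

Derivation:
After op 1 (cut(9)): [5 3 10 2 4 0 9 1 7 8 6]
After op 2 (out_shuffle): [5 9 3 1 10 7 2 8 4 6 0]
After op 3 (out_shuffle): [5 2 9 8 3 4 1 6 10 0 7]
After op 4 (out_shuffle): [5 1 2 6 9 10 8 0 3 7 4]
After op 5 (cut(6)): [8 0 3 7 4 5 1 2 6 9 10]
After op 6 (out_shuffle): [8 1 0 2 3 6 7 9 4 10 5]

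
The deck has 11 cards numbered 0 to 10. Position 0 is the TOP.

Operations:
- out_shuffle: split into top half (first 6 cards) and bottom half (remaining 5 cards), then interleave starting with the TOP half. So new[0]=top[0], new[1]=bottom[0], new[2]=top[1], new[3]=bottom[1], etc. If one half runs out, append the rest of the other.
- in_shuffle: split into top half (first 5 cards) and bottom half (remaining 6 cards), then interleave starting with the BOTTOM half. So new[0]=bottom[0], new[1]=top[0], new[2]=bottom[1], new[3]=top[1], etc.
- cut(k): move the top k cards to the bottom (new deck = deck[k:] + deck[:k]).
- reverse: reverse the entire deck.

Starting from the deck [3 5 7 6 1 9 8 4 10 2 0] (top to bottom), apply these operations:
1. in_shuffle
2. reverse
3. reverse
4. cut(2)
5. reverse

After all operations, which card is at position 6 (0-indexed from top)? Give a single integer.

Answer: 10

Derivation:
After op 1 (in_shuffle): [9 3 8 5 4 7 10 6 2 1 0]
After op 2 (reverse): [0 1 2 6 10 7 4 5 8 3 9]
After op 3 (reverse): [9 3 8 5 4 7 10 6 2 1 0]
After op 4 (cut(2)): [8 5 4 7 10 6 2 1 0 9 3]
After op 5 (reverse): [3 9 0 1 2 6 10 7 4 5 8]
Position 6: card 10.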